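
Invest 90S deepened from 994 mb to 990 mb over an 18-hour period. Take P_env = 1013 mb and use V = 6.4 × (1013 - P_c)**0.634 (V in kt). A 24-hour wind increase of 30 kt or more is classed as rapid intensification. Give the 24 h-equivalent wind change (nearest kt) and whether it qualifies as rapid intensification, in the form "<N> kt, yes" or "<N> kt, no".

V₁: ΔP = 19, V ≈ 6.4 × 19^0.634 ≈ 41.39 kt.
V₂: ΔP = 23, V ≈ 6.4 × 23^0.634 ≈ 46.72 kt.
ΔV over 18 h = 5.33 kt → 24 h equivalent = 5.33 × 24/18 ≈ 7.11 kt.
7 kt < 30 kt ⇒ not rapid intensification.

7 kt, no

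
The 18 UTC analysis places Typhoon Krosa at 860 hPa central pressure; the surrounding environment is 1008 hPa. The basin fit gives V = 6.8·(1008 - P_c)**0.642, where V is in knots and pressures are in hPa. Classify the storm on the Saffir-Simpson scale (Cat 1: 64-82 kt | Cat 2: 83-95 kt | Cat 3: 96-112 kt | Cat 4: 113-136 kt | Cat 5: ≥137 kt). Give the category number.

5

ΔP = 1008 − 860 = 148 hPa.
V ≈ 6.8 × 148^0.642 = 6.8 × 24.73 ≈ 168 kt.
168 kt falls in the Category 5 band.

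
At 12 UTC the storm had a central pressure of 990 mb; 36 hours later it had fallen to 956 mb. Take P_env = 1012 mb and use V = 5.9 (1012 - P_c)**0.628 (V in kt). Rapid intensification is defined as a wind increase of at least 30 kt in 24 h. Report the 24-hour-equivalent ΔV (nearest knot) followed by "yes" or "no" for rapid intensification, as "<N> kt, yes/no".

22 kt, no

V₁: ΔP = 22, V ≈ 5.9 × 22^0.628 ≈ 41.10 kt.
V₂: ΔP = 56, V ≈ 5.9 × 56^0.628 ≈ 73.91 kt.
ΔV over 36 h = 32.81 kt → 24 h equivalent = 32.81 × 24/36 ≈ 21.87 kt.
22 kt < 30 kt ⇒ not rapid intensification.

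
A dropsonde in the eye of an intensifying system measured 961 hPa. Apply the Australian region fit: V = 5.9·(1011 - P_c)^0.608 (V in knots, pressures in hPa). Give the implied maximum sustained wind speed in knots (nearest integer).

ΔP = 1011 − 961 = 50 hPa.
50^0.608 ≈ 10.789.
V ≈ 5.9 × 10.789 ≈ 63.7 kt.

64 kt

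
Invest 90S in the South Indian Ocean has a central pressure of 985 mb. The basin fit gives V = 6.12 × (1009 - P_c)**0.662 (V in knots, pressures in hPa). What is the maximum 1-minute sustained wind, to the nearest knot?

ΔP = 1009 − 985 = 24 mb.
24^0.662 ≈ 8.198.
V ≈ 6.12 × 8.198 ≈ 50.2 kt.

50 kt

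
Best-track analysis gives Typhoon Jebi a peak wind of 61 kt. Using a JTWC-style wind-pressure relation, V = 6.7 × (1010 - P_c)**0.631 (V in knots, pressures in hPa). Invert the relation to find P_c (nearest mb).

977 mb

ΔP = (V / 6.7)^(1/0.631) = (61/6.7)^1.585.
61/6.7 = 9.104; 9.104^1.585 ≈ 33.13 mb.
P_c = 1010 − 33.13 = 976.87 ≈ 977 mb.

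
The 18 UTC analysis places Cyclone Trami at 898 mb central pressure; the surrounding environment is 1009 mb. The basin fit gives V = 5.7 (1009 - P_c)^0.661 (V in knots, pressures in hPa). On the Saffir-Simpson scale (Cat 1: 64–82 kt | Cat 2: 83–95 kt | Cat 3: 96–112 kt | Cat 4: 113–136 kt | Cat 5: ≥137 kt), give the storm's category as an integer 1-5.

ΔP = 1009 − 898 = 111 mb.
V ≈ 5.7 × 111^0.661 = 5.7 × 22.49 ≈ 128 kt.
128 kt falls in the Category 4 band.

4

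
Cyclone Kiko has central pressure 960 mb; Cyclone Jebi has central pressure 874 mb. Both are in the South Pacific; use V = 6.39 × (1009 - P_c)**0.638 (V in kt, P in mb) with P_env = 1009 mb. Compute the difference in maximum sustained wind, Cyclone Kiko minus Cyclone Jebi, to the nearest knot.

-70 kt

Cyclone Kiko: ΔP = 49; V ≈ 6.39 × 49^0.638 ≈ 76.53 kt.
Cyclone Jebi: ΔP = 135; V ≈ 6.39 × 135^0.638 ≈ 146.10 kt.
Difference ≈ 76.53 − 146.10 = -69.57 → -70 kt.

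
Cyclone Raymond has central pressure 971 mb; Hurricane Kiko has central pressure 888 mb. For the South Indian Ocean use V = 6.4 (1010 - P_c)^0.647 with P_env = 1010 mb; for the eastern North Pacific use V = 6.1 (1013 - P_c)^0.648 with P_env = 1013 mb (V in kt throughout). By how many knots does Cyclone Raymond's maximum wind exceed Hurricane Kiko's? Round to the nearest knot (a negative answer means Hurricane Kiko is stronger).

-71 kt

Cyclone Raymond: ΔP = 39; V ≈ 6.4 × 39^0.647 ≈ 68.49 kt.
Hurricane Kiko: ΔP = 125; V ≈ 6.1 × 125^0.648 ≈ 139.36 kt.
Difference ≈ 68.49 − 139.36 = -70.87 → -71 kt.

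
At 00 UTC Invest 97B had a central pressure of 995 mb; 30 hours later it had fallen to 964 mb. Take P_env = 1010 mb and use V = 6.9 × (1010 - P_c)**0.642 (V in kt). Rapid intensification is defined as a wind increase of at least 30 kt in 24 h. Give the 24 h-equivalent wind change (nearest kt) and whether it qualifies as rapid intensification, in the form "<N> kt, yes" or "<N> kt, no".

33 kt, yes

V₁: ΔP = 15, V ≈ 6.9 × 15^0.642 ≈ 39.26 kt.
V₂: ΔP = 46, V ≈ 6.9 × 46^0.642 ≈ 80.60 kt.
ΔV over 30 h = 41.34 kt → 24 h equivalent = 41.34 × 24/30 ≈ 33.07 kt.
33 kt ≥ 30 kt ⇒ rapid intensification.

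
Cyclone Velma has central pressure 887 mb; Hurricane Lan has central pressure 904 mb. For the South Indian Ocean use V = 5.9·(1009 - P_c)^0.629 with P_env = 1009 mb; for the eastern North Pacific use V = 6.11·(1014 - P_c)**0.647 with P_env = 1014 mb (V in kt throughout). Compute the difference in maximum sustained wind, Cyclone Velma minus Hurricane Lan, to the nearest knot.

-7 kt

Cyclone Velma: ΔP = 122; V ≈ 5.9 × 122^0.629 ≈ 121.11 kt.
Hurricane Lan: ΔP = 110; V ≈ 6.11 × 110^0.647 ≈ 127.89 kt.
Difference ≈ 121.11 − 127.89 = -6.78 → -7 kt.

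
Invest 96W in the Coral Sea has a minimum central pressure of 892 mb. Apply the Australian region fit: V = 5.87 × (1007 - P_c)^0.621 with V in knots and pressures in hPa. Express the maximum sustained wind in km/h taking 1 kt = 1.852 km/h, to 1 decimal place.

ΔP = 1007 − 892 = 115 mb.
V ≈ 5.87 × 115^0.621 = 5.87 × 19.041 ≈ 111.772 kt.
111.772 × 1.852 ≈ 207.00 km/h → 207.0 km/h.

207.0 km/h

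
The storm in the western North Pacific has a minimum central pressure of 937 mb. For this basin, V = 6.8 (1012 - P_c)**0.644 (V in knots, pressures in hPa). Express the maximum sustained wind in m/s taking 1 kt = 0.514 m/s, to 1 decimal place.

ΔP = 1012 − 937 = 75 mb.
V ≈ 6.8 × 75^0.644 = 6.8 × 16.126 ≈ 109.660 kt.
109.660 × 0.514 ≈ 56.37 m/s → 56.4 m/s.

56.4 m/s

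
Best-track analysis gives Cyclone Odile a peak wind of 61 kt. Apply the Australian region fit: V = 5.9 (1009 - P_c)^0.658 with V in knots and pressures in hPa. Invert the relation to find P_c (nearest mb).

974 mb

ΔP = (V / 5.9)^(1/0.658) = (61/5.9)^1.520.
61/5.9 = 10.339; 10.339^1.520 ≈ 34.81 mb.
P_c = 1009 − 34.81 = 974.19 ≈ 974 mb.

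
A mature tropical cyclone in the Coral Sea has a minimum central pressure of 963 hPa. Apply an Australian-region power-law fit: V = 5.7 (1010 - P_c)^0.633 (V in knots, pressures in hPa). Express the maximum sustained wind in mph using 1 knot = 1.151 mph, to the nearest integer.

75 mph

ΔP = 1010 − 963 = 47 hPa.
V ≈ 5.7 × 47^0.633 = 5.7 × 11.440 ≈ 65.210 kt.
65.210 × 1.151 ≈ 75.06 mph → 75 mph.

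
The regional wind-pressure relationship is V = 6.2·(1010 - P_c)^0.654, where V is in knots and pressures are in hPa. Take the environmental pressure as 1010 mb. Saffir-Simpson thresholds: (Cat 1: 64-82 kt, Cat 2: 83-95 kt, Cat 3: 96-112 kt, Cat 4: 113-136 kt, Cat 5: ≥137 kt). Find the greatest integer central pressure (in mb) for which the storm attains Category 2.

957 mb

Category 2 begins at V = 83 kt.
Required ΔP = (83/6.2)^(1/0.654) = 13.387^1.529 ≈ 52.82 mb.
P_c ≤ 1010 − 52.82 = 957.18, so the highest integer P_c is 957 mb.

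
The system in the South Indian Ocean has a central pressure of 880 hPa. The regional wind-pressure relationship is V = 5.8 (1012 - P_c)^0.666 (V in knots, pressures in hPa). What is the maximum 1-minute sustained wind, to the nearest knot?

ΔP = 1012 − 880 = 132 hPa.
132^0.666 ≈ 25.841.
V ≈ 5.8 × 25.841 ≈ 149.9 kt.

150 kt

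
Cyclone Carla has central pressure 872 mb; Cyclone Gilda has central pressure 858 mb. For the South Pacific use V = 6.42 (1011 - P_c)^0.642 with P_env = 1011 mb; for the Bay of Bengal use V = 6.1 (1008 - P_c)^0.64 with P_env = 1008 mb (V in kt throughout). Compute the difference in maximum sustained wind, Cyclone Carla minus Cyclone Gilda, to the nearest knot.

Cyclone Carla: ΔP = 139; V ≈ 6.42 × 139^0.642 ≈ 152.53 kt.
Cyclone Gilda: ΔP = 150; V ≈ 6.1 × 150^0.64 ≈ 150.67 kt.
Difference ≈ 152.53 − 150.67 = 1.86 → 2 kt.

2 kt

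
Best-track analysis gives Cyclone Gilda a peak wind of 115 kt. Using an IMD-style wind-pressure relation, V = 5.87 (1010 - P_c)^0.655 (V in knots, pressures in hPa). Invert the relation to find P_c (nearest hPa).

916 hPa

ΔP = (V / 5.87)^(1/0.655) = (115/5.87)^1.527.
115/5.87 = 19.591; 19.591^1.527 ≈ 93.89 hPa.
P_c = 1010 − 93.89 = 916.11 ≈ 916 hPa.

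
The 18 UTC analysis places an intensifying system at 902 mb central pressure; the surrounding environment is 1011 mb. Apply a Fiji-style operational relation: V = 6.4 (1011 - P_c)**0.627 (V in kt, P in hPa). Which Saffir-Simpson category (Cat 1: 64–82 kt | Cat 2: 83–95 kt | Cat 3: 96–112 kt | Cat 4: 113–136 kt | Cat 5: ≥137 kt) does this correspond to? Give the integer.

4

ΔP = 1011 − 902 = 109 mb.
V ≈ 6.4 × 109^0.627 = 6.4 × 18.94 ≈ 121 kt.
121 kt falls in the Category 4 band.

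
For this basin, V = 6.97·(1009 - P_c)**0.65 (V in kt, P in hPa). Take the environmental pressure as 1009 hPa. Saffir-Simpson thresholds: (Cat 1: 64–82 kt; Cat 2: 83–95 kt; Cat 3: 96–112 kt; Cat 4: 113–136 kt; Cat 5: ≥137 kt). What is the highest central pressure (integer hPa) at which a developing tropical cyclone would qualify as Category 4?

936 hPa

Category 4 begins at V = 113 kt.
Required ΔP = (113/6.97)^(1/0.65) = 16.212^1.538 ≈ 72.66 hPa.
P_c ≤ 1009 − 72.66 = 936.34, so the highest integer P_c is 936 hPa.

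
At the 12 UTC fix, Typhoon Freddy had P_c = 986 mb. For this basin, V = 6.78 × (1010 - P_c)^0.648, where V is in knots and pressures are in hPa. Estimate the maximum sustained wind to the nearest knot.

53 kt

ΔP = 1010 − 986 = 24 mb.
24^0.648 ≈ 7.841.
V ≈ 6.78 × 7.841 ≈ 53.2 kt.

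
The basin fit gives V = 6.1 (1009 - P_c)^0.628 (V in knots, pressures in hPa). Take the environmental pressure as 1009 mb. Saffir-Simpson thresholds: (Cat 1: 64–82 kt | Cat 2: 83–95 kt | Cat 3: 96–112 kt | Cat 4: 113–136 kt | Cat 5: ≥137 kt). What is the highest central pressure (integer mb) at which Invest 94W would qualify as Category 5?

867 mb

Category 5 begins at V = 137 kt.
Required ΔP = (137/6.1)^(1/0.628) = 22.459^1.592 ≈ 141.87 mb.
P_c ≤ 1009 − 141.87 = 867.13, so the highest integer P_c is 867 mb.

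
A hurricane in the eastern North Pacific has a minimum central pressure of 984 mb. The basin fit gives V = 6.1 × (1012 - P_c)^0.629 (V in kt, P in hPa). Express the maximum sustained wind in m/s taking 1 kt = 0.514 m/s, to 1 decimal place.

ΔP = 1012 − 984 = 28 mb.
V ≈ 6.1 × 28^0.629 = 6.1 × 8.133 ≈ 49.613 kt.
49.613 × 0.514 ≈ 25.50 m/s → 25.5 m/s.

25.5 m/s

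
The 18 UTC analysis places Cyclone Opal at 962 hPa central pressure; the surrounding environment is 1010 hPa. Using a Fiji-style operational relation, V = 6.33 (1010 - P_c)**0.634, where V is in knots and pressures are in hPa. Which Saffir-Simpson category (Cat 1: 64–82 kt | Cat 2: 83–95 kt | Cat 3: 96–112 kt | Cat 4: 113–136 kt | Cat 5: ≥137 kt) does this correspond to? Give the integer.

1

ΔP = 1010 − 962 = 48 hPa.
V ≈ 6.33 × 48^0.634 = 6.33 × 11.64 ≈ 74 kt.
74 kt falls in the Category 1 band.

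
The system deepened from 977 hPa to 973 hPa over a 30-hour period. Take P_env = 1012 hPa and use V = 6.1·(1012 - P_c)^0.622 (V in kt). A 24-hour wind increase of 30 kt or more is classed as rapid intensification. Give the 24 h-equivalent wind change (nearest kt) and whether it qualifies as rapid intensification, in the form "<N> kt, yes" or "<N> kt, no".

3 kt, no

V₁: ΔP = 35, V ≈ 6.1 × 35^0.622 ≈ 55.69 kt.
V₂: ΔP = 39, V ≈ 6.1 × 39^0.622 ≈ 59.56 kt.
ΔV over 30 h = 3.87 kt → 24 h equivalent = 3.87 × 24/30 ≈ 3.10 kt.
3 kt < 30 kt ⇒ not rapid intensification.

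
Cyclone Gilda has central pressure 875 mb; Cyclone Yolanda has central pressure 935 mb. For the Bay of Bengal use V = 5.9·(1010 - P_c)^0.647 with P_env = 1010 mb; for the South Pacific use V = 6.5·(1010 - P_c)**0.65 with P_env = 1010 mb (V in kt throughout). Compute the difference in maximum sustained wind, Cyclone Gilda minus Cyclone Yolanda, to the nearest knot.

33 kt

Cyclone Gilda: ΔP = 135; V ≈ 5.9 × 135^0.647 ≈ 140.99 kt.
Cyclone Yolanda: ΔP = 75; V ≈ 6.5 × 75^0.65 ≈ 107.57 kt.
Difference ≈ 140.99 − 107.57 = 33.42 → 33 kt.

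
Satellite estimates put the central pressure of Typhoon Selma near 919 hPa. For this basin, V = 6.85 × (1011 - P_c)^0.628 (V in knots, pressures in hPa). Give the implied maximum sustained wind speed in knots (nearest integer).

117 kt

ΔP = 1011 − 919 = 92 hPa.
92^0.628 ≈ 17.110.
V ≈ 6.85 × 17.110 ≈ 117.2 kt.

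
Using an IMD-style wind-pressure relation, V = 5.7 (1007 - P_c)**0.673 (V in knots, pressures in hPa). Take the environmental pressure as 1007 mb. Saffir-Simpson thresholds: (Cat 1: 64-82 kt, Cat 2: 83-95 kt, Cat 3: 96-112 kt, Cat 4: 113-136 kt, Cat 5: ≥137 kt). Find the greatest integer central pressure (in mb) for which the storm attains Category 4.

Category 4 begins at V = 113 kt.
Required ΔP = (113/5.7)^(1/0.673) = 19.825^1.486 ≈ 84.62 mb.
P_c ≤ 1007 − 84.62 = 922.38, so the highest integer P_c is 922 mb.

922 mb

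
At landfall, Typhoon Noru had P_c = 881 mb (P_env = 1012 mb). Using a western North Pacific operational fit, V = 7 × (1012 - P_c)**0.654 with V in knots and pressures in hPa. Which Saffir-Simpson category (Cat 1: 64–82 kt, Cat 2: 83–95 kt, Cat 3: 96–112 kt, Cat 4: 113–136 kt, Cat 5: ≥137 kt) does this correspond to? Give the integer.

5

ΔP = 1012 − 881 = 131 mb.
V ≈ 7 × 131^0.654 = 7 × 24.25 ≈ 170 kt.
170 kt falls in the Category 5 band.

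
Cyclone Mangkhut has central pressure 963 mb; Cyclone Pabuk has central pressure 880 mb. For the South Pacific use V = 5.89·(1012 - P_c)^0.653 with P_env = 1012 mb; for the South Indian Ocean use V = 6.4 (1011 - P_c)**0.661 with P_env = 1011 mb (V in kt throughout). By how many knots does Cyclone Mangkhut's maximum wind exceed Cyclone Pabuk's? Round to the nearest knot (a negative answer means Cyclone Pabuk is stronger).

Cyclone Mangkhut: ΔP = 49; V ≈ 5.89 × 49^0.653 ≈ 74.78 kt.
Cyclone Pabuk: ΔP = 131; V ≈ 6.4 × 131^0.661 ≈ 160.58 kt.
Difference ≈ 74.78 − 160.58 = -85.80 → -86 kt.

-86 kt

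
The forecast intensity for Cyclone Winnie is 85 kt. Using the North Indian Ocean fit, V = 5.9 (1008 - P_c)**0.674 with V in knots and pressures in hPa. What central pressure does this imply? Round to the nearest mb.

ΔP = (V / 5.9)^(1/0.674) = (85/5.9)^1.484.
85/5.9 = 14.407; 14.407^1.484 ≈ 52.35 mb.
P_c = 1008 − 52.35 = 955.65 ≈ 956 mb.

956 mb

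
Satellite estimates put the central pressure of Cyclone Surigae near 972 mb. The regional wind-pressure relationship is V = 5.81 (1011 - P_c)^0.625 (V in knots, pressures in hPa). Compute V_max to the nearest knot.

ΔP = 1011 − 972 = 39 mb.
39^0.625 ≈ 9.872.
V ≈ 5.81 × 9.872 ≈ 57.4 kt.

57 kt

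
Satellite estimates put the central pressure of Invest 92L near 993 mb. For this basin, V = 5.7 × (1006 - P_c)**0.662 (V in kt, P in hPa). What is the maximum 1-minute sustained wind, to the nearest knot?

ΔP = 1006 − 993 = 13 mb.
13^0.662 ≈ 5.463.
V ≈ 5.7 × 5.463 ≈ 31.1 kt.

31 kt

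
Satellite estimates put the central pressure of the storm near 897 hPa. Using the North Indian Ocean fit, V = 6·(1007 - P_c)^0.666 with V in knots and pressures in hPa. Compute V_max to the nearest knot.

137 kt

ΔP = 1007 − 897 = 110 hPa.
110^0.666 ≈ 22.886.
V ≈ 6 × 22.886 ≈ 137.3 kt.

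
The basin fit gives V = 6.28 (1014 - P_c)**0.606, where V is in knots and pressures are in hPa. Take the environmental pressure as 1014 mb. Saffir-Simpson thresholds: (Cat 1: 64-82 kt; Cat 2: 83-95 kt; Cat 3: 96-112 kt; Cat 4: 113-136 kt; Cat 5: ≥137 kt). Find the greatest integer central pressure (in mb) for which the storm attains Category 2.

943 mb

Category 2 begins at V = 83 kt.
Required ΔP = (83/6.28)^(1/0.606) = 13.217^1.650 ≈ 70.80 mb.
P_c ≤ 1014 − 70.80 = 943.20, so the highest integer P_c is 943 mb.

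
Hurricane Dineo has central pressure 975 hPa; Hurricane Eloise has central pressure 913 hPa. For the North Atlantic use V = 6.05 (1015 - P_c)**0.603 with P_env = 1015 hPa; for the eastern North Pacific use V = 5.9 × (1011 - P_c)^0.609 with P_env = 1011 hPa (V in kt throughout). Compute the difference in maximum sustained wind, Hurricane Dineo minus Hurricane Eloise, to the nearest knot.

Hurricane Dineo: ΔP = 40; V ≈ 6.05 × 40^0.603 ≈ 55.95 kt.
Hurricane Eloise: ΔP = 98; V ≈ 5.9 × 98^0.609 ≈ 96.27 kt.
Difference ≈ 55.95 − 96.27 = -40.32 → -40 kt.

-40 kt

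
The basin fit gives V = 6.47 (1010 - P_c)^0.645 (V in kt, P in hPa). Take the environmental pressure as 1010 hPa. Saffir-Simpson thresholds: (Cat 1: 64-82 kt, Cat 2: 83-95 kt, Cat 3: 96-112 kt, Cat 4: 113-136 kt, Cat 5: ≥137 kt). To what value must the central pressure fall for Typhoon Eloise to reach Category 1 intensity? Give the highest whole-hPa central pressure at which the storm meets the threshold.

Category 1 begins at V = 64 kt.
Required ΔP = (64/6.47)^(1/0.645) = 9.892^1.550 ≈ 34.92 hPa.
P_c ≤ 1010 − 34.92 = 975.08, so the highest integer P_c is 975 hPa.

975 hPa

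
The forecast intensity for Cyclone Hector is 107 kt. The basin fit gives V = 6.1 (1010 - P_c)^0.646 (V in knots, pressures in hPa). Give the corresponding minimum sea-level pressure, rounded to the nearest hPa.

ΔP = (V / 6.1)^(1/0.646) = (107/6.1)^1.548.
107/6.1 = 17.541; 17.541^1.548 ≈ 84.29 hPa.
P_c = 1010 − 84.29 = 925.71 ≈ 926 hPa.

926 hPa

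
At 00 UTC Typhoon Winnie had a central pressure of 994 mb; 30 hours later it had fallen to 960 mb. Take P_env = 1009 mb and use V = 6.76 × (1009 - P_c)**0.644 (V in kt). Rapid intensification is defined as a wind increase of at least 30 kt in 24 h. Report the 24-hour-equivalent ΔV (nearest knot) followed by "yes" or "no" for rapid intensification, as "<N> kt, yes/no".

V₁: ΔP = 15, V ≈ 6.76 × 15^0.644 ≈ 38.67 kt.
V₂: ΔP = 49, V ≈ 6.76 × 49^0.644 ≈ 82.88 kt.
ΔV over 30 h = 44.21 kt → 24 h equivalent = 44.21 × 24/30 ≈ 35.37 kt.
35 kt ≥ 30 kt ⇒ rapid intensification.

35 kt, yes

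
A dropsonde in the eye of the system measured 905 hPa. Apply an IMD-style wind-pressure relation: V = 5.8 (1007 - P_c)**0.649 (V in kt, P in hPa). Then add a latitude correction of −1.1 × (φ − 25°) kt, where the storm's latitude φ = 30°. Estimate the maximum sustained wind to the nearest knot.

ΔP = 1007 − 905 = 102 hPa.
102^0.649 ≈ 20.118.
V ≈ 5.8 × 20.118 ≈ 116.7 kt.
Latitude correction: −1.1 × (30 − 25) = -5.5 kt.
Corrected V ≈ 111.2 kt → 111 kt.

111 kt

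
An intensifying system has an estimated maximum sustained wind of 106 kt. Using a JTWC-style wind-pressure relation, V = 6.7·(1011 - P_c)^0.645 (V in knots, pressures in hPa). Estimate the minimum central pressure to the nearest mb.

ΔP = (V / 6.7)^(1/0.645) = (106/6.7)^1.550.
106/6.7 = 15.821; 15.821^1.550 ≈ 72.32 mb.
P_c = 1011 − 72.32 = 938.68 ≈ 939 mb.

939 mb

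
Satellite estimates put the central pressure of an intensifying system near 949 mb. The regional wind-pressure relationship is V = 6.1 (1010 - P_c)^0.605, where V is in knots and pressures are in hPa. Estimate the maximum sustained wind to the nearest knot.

ΔP = 1010 − 949 = 61 mb.
61^0.605 ≈ 12.026.
V ≈ 6.1 × 12.026 ≈ 73.4 kt.

73 kt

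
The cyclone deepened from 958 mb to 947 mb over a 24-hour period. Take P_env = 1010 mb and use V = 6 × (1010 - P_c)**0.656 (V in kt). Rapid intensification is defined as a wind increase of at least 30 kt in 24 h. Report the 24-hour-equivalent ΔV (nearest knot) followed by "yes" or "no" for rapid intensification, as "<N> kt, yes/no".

11 kt, no

V₁: ΔP = 52, V ≈ 6 × 52^0.656 ≈ 80.14 kt.
V₂: ΔP = 63, V ≈ 6 × 63^0.656 ≈ 90.89 kt.
ΔV over 24 h = 10.75 kt → 24 h equivalent = 10.75 × 24/24 ≈ 10.75 kt.
11 kt < 30 kt ⇒ not rapid intensification.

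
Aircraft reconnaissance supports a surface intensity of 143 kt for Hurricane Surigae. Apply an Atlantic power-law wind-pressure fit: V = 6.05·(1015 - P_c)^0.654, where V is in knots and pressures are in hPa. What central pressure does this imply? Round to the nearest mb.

889 mb

ΔP = (V / 6.05)^(1/0.654) = (143/6.05)^1.529.
143/6.05 = 23.636; 23.636^1.529 ≈ 125.97 mb.
P_c = 1015 − 125.97 = 889.03 ≈ 889 mb.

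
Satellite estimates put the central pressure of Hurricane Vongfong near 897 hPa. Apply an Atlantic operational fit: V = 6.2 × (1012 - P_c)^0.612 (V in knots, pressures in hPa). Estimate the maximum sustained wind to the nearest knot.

113 kt

ΔP = 1012 − 897 = 115 hPa.
115^0.612 ≈ 18.245.
V ≈ 6.2 × 18.245 ≈ 113.1 kt.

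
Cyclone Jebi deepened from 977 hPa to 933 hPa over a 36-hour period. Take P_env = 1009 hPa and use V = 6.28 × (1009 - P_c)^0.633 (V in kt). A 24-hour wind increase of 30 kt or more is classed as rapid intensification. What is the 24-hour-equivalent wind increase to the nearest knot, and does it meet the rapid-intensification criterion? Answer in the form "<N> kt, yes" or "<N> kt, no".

27 kt, no

V₁: ΔP = 32, V ≈ 6.28 × 32^0.633 ≈ 56.33 kt.
V₂: ΔP = 76, V ≈ 6.28 × 76^0.633 ≈ 97.39 kt.
ΔV over 36 h = 41.06 kt → 24 h equivalent = 41.06 × 24/36 ≈ 27.37 kt.
27 kt < 30 kt ⇒ not rapid intensification.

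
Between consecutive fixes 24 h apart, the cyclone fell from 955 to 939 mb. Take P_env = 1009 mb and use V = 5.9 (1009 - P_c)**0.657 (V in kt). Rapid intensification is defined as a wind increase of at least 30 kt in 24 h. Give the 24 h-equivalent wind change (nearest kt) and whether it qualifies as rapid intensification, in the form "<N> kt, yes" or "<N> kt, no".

V₁: ΔP = 54, V ≈ 5.9 × 54^0.657 ≈ 81.10 kt.
V₂: ΔP = 70, V ≈ 5.9 × 70^0.657 ≈ 96.18 kt.
ΔV over 24 h = 15.08 kt → 24 h equivalent = 15.08 × 24/24 ≈ 15.08 kt.
15 kt < 30 kt ⇒ not rapid intensification.

15 kt, no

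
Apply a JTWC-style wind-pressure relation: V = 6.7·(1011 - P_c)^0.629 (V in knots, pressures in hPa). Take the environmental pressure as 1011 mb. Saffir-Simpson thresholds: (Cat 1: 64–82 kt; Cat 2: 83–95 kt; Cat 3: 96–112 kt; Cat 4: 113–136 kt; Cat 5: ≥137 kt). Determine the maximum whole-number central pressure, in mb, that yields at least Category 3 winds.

Category 3 begins at V = 96 kt.
Required ΔP = (96/6.7)^(1/0.629) = 14.328^1.590 ≈ 68.89 mb.
P_c ≤ 1011 − 68.89 = 942.11, so the highest integer P_c is 942 mb.

942 mb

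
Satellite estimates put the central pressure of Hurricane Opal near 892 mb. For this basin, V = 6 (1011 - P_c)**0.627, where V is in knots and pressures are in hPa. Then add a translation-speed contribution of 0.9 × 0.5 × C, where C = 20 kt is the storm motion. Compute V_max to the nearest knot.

129 kt

ΔP = 1011 − 892 = 119 mb.
119^0.627 ≈ 20.016.
V ≈ 6 × 20.016 ≈ 120.1 kt.
Translation term: 0.9 × 0.5 × 20 = 9 kt.
Corrected V ≈ 129.1 kt → 129 kt.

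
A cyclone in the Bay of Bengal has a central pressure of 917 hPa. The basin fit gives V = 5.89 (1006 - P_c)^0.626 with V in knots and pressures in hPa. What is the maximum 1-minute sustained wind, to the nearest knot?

98 kt

ΔP = 1006 − 917 = 89 hPa.
89^0.626 ≈ 16.608.
V ≈ 5.89 × 16.608 ≈ 97.8 kt.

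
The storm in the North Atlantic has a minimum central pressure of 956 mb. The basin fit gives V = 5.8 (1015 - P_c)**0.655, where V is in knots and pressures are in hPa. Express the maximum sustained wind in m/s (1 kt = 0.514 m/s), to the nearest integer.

43 m/s

ΔP = 1015 − 956 = 59 mb.
V ≈ 5.8 × 59^0.655 = 5.8 × 14.451 ≈ 83.818 kt.
83.818 × 0.514 ≈ 43.08 m/s → 43 m/s.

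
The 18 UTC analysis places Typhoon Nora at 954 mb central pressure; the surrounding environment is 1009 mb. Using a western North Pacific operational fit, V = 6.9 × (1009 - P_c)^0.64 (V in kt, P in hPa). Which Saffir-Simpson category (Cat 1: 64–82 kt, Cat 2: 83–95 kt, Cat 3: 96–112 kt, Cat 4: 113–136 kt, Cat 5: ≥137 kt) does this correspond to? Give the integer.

2

ΔP = 1009 − 954 = 55 mb.
V ≈ 6.9 × 55^0.64 = 6.9 × 13.00 ≈ 90 kt.
90 kt falls in the Category 2 band.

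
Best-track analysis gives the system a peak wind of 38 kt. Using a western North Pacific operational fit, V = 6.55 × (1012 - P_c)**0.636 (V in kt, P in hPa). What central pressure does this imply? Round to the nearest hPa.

996 hPa

ΔP = (V / 6.55)^(1/0.636) = (38/6.55)^1.572.
38/6.55 = 5.802; 5.802^1.572 ≈ 15.87 hPa.
P_c = 1012 − 15.87 = 996.13 ≈ 996 hPa.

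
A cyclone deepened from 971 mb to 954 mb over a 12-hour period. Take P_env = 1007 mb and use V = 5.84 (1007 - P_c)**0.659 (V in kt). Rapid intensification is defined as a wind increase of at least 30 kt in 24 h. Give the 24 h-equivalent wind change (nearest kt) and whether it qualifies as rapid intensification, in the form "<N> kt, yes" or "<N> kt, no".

36 kt, yes

V₁: ΔP = 36, V ≈ 5.84 × 36^0.659 ≈ 61.95 kt.
V₂: ΔP = 53, V ≈ 5.84 × 53^0.659 ≈ 79.93 kt.
ΔV over 12 h = 17.98 kt → 24 h equivalent = 17.98 × 24/12 ≈ 35.96 kt.
36 kt ≥ 30 kt ⇒ rapid intensification.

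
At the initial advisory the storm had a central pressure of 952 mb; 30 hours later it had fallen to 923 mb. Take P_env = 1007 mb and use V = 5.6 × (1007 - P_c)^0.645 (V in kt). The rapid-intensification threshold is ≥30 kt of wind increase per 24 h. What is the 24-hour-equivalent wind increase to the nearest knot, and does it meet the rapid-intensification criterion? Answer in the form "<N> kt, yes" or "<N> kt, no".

V₁: ΔP = 55, V ≈ 5.6 × 55^0.645 ≈ 74.25 kt.
V₂: ΔP = 84, V ≈ 5.6 × 84^0.645 ≈ 97.58 kt.
ΔV over 30 h = 23.33 kt → 24 h equivalent = 23.33 × 24/30 ≈ 18.66 kt.
19 kt < 30 kt ⇒ not rapid intensification.

19 kt, no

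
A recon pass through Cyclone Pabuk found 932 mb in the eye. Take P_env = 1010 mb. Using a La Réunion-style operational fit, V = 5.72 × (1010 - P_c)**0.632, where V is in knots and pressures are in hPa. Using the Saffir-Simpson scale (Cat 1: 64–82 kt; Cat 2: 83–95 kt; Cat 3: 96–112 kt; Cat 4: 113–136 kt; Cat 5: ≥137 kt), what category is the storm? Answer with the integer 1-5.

ΔP = 1010 − 932 = 78 mb.
V ≈ 5.72 × 78^0.632 = 5.72 × 15.70 ≈ 90 kt.
90 kt falls in the Category 2 band.

2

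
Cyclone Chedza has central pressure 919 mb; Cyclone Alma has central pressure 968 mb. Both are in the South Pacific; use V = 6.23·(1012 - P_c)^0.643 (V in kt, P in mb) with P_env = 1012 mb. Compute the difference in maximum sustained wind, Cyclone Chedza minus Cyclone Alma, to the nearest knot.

Cyclone Chedza: ΔP = 93; V ≈ 6.23 × 93^0.643 ≈ 114.87 kt.
Cyclone Alma: ΔP = 44; V ≈ 6.23 × 44^0.643 ≈ 71.00 kt.
Difference ≈ 114.87 − 71.00 = 43.87 → 44 kt.

44 kt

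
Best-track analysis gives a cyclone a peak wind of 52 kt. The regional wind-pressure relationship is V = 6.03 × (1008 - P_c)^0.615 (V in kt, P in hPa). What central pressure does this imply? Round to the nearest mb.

ΔP = (V / 6.03)^(1/0.615) = (52/6.03)^1.626.
52/6.03 = 8.624; 8.624^1.626 ≈ 33.22 mb.
P_c = 1008 − 33.22 = 974.78 ≈ 975 mb.

975 mb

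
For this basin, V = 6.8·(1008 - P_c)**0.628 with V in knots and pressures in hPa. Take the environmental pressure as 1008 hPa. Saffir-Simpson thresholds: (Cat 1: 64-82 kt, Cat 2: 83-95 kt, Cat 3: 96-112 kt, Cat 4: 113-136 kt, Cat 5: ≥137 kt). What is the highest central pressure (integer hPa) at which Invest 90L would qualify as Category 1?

972 hPa

Category 1 begins at V = 64 kt.
Required ΔP = (64/6.8)^(1/0.628) = 9.412^1.592 ≈ 35.52 hPa.
P_c ≤ 1008 − 35.52 = 972.48, so the highest integer P_c is 972 hPa.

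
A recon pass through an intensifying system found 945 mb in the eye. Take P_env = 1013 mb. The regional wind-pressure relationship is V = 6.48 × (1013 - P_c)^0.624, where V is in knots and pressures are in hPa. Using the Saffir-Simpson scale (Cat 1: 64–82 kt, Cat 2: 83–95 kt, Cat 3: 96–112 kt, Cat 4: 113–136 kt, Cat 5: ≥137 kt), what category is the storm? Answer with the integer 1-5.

ΔP = 1013 − 945 = 68 mb.
V ≈ 6.48 × 68^0.624 = 6.48 × 13.92 ≈ 90 kt.
90 kt falls in the Category 2 band.

2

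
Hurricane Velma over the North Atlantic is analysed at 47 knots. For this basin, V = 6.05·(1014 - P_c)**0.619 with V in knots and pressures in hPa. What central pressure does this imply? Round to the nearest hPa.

987 hPa

ΔP = (V / 6.05)^(1/0.619) = (47/6.05)^1.616.
47/6.05 = 7.769; 7.769^1.616 ≈ 27.44 hPa.
P_c = 1014 − 27.44 = 986.56 ≈ 987 hPa.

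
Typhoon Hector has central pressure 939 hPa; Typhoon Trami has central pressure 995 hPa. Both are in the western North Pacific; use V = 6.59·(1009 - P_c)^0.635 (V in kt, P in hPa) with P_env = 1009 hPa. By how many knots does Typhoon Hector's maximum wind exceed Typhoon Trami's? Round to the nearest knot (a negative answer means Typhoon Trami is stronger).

63 kt

Typhoon Hector: ΔP = 70; V ≈ 6.59 × 70^0.635 ≈ 97.84 kt.
Typhoon Trami: ΔP = 14; V ≈ 6.59 × 14^0.635 ≈ 35.21 kt.
Difference ≈ 97.84 − 35.21 = 62.63 → 63 kt.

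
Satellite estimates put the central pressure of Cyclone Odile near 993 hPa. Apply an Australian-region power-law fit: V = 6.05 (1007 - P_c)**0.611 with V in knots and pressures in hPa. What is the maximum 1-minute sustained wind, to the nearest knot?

30 kt

ΔP = 1007 − 993 = 14 hPa.
14^0.611 ≈ 5.015.
V ≈ 6.05 × 5.015 ≈ 30.3 kt.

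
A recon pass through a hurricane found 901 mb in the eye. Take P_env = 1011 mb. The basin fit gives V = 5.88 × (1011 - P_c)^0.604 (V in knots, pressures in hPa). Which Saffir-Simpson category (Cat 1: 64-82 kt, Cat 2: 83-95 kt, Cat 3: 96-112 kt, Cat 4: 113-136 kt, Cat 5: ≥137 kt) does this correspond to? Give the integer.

ΔP = 1011 − 901 = 110 mb.
V ≈ 5.88 × 110^0.604 = 5.88 × 17.10 ≈ 101 kt.
101 kt falls in the Category 3 band.

3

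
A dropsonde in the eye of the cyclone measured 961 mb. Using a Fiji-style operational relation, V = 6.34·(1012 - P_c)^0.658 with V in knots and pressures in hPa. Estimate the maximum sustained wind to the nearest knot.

ΔP = 1012 − 961 = 51 mb.
51^0.658 ≈ 13.292.
V ≈ 6.34 × 13.292 ≈ 84.3 kt.

84 kt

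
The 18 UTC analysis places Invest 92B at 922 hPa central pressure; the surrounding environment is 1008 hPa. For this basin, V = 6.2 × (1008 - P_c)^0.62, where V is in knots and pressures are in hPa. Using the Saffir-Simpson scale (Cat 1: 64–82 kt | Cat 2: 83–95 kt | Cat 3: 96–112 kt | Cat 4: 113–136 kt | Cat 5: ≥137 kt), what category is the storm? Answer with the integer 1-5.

3

ΔP = 1008 − 922 = 86 hPa.
V ≈ 6.2 × 86^0.62 = 6.2 × 15.83 ≈ 98 kt.
98 kt falls in the Category 3 band.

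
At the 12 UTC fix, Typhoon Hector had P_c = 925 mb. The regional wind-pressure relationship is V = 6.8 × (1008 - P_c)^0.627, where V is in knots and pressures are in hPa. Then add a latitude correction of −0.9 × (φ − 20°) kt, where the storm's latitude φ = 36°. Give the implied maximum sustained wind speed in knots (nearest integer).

94 kt

ΔP = 1008 − 925 = 83 mb.
83^0.627 ≈ 15.968.
V ≈ 6.8 × 15.968 ≈ 108.6 kt.
Latitude correction: −0.9 × (36 − 20) = -14.4 kt.
Corrected V ≈ 94.2 kt → 94 kt.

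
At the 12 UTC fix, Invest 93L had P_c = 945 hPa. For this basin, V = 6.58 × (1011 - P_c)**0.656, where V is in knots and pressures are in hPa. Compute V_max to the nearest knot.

103 kt

ΔP = 1011 − 945 = 66 hPa.
66^0.656 ≈ 15.618.
V ≈ 6.58 × 15.618 ≈ 102.8 kt.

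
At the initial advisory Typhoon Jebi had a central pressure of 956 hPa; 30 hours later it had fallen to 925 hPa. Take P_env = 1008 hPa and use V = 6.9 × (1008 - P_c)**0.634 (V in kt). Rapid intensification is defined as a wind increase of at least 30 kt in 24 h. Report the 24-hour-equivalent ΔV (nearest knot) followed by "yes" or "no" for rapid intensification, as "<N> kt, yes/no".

V₁: ΔP = 52, V ≈ 6.9 × 52^0.634 ≈ 84.49 kt.
V₂: ΔP = 83, V ≈ 6.9 × 83^0.634 ≈ 113.64 kt.
ΔV over 30 h = 29.15 kt → 24 h equivalent = 29.15 × 24/30 ≈ 23.32 kt.
23 kt < 30 kt ⇒ not rapid intensification.

23 kt, no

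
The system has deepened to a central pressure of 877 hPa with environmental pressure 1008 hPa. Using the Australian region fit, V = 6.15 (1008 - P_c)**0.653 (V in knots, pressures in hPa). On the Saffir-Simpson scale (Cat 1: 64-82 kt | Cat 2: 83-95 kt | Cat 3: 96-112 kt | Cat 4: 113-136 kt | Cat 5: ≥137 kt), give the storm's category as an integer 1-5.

5

ΔP = 1008 − 877 = 131 hPa.
V ≈ 6.15 × 131^0.653 = 6.15 × 24.13 ≈ 148 kt.
148 kt falls in the Category 5 band.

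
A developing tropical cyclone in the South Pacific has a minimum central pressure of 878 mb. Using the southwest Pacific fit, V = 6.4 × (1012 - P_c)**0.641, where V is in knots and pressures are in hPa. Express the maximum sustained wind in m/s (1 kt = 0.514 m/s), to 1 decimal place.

76.0 m/s

ΔP = 1012 − 878 = 134 mb.
V ≈ 6.4 × 134^0.641 = 6.4 × 23.093 ≈ 147.793 kt.
147.793 × 0.514 ≈ 75.97 m/s → 76.0 m/s.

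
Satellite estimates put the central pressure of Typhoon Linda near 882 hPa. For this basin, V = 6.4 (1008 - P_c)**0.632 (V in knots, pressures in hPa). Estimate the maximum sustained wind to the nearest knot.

136 kt

ΔP = 1008 − 882 = 126 hPa.
126^0.632 ≈ 21.254.
V ≈ 6.4 × 21.254 ≈ 136.0 kt.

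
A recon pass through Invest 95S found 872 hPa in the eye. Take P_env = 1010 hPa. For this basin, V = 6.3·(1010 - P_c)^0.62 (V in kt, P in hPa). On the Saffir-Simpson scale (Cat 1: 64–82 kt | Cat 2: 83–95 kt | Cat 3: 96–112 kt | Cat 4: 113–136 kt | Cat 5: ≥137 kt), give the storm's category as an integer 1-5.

ΔP = 1010 − 872 = 138 hPa.
V ≈ 6.3 × 138^0.62 = 6.3 × 21.22 ≈ 134 kt.
134 kt falls in the Category 4 band.

4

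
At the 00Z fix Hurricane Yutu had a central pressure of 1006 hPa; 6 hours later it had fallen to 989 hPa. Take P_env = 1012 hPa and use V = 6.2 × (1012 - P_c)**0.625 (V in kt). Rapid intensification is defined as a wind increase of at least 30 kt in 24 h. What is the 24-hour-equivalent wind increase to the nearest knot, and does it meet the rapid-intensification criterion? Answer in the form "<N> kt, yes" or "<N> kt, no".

V₁: ΔP = 6, V ≈ 6.2 × 6^0.625 ≈ 19.00 kt.
V₂: ΔP = 23, V ≈ 6.2 × 23^0.625 ≈ 44.00 kt.
ΔV over 6 h = 25.00 kt → 24 h equivalent = 25.00 × 24/6 ≈ 100.00 kt.
100 kt ≥ 30 kt ⇒ rapid intensification.

100 kt, yes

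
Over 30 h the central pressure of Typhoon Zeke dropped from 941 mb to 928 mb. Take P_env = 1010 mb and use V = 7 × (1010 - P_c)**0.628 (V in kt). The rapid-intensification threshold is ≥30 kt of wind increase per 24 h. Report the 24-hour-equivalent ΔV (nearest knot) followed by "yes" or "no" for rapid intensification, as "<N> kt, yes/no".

V₁: ΔP = 69, V ≈ 7 × 69^0.628 ≈ 99.98 kt.
V₂: ΔP = 82, V ≈ 7 × 82^0.628 ≈ 111.42 kt.
ΔV over 30 h = 11.44 kt → 24 h equivalent = 11.44 × 24/30 ≈ 9.15 kt.
9 kt < 30 kt ⇒ not rapid intensification.

9 kt, no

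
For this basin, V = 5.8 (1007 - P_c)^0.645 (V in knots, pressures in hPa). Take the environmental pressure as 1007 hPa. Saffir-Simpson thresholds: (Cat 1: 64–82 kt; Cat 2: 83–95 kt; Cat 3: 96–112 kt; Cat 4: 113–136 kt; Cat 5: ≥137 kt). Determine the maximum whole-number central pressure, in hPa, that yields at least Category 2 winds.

Category 2 begins at V = 83 kt.
Required ΔP = (83/5.8)^(1/0.645) = 14.310^1.550 ≈ 61.90 hPa.
P_c ≤ 1007 − 61.90 = 945.10, so the highest integer P_c is 945 hPa.

945 hPa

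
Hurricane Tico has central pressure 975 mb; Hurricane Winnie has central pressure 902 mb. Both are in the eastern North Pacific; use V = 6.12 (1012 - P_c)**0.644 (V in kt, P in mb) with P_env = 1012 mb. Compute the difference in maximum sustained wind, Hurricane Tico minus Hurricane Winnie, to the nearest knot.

-64 kt

Hurricane Tico: ΔP = 37; V ≈ 6.12 × 37^0.644 ≈ 62.61 kt.
Hurricane Winnie: ΔP = 110; V ≈ 6.12 × 110^0.644 ≈ 126.30 kt.
Difference ≈ 62.61 − 126.30 = -63.69 → -64 kt.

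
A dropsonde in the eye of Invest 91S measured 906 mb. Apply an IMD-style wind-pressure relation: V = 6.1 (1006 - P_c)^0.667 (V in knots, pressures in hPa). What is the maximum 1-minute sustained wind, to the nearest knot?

ΔP = 1006 − 906 = 100 mb.
100^0.667 ≈ 21.577.
V ≈ 6.1 × 21.577 ≈ 131.6 kt.

132 kt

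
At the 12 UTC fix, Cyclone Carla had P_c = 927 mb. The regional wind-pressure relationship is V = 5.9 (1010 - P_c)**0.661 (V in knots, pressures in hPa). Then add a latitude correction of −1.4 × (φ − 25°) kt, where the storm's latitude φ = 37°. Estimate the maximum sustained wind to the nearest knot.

ΔP = 1010 − 927 = 83 mb.
83^0.661 ≈ 18.557.
V ≈ 5.9 × 18.557 ≈ 109.5 kt.
Latitude correction: −1.4 × (37 − 25) = -16.8 kt.
Corrected V ≈ 92.7 kt → 93 kt.

93 kt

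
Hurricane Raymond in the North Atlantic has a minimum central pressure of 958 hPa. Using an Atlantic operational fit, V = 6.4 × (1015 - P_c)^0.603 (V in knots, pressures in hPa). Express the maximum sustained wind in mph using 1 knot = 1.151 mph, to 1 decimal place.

84.3 mph

ΔP = 1015 − 958 = 57 hPa.
V ≈ 6.4 × 57^0.603 = 6.4 × 11.450 ≈ 73.278 kt.
73.278 × 1.151 ≈ 84.34 mph → 84.3 mph.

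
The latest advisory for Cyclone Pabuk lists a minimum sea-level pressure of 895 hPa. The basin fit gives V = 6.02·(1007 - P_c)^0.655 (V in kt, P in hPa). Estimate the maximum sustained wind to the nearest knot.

ΔP = 1007 − 895 = 112 hPa.
112^0.655 ≈ 21.991.
V ≈ 6.02 × 21.991 ≈ 132.4 kt.

132 kt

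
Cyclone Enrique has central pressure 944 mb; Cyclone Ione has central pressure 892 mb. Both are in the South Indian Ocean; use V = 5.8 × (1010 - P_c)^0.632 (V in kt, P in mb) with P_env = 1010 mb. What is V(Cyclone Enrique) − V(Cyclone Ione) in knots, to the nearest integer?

Cyclone Enrique: ΔP = 66; V ≈ 5.8 × 66^0.632 ≈ 81.92 kt.
Cyclone Ione: ΔP = 118; V ≈ 5.8 × 118^0.632 ≈ 118.27 kt.
Difference ≈ 81.92 − 118.27 = -36.35 → -36 kt.

-36 kt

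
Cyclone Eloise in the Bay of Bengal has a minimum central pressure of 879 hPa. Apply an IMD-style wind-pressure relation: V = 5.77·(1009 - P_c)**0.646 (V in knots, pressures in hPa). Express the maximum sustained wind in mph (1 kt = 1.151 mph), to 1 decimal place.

ΔP = 1009 − 879 = 130 hPa.
V ≈ 5.77 × 130^0.646 = 5.77 × 23.206 ≈ 133.901 kt.
133.901 × 1.151 ≈ 154.12 mph → 154.1 mph.

154.1 mph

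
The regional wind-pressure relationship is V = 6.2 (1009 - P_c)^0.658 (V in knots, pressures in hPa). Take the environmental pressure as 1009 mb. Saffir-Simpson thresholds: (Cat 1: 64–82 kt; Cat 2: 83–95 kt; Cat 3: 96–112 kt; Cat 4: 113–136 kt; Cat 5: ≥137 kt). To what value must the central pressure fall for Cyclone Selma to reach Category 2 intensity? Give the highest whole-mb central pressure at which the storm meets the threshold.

Category 2 begins at V = 83 kt.
Required ΔP = (83/6.2)^(1/0.658) = 13.387^1.520 ≈ 51.56 mb.
P_c ≤ 1009 − 51.56 = 957.44, so the highest integer P_c is 957 mb.

957 mb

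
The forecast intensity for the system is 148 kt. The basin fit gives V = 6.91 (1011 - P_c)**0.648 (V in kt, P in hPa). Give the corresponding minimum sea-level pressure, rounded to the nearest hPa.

898 hPa

ΔP = (V / 6.91)^(1/0.648) = (148/6.91)^1.543.
148/6.91 = 21.418; 21.418^1.543 ≈ 113.16 hPa.
P_c = 1011 − 113.16 = 897.84 ≈ 898 hPa.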